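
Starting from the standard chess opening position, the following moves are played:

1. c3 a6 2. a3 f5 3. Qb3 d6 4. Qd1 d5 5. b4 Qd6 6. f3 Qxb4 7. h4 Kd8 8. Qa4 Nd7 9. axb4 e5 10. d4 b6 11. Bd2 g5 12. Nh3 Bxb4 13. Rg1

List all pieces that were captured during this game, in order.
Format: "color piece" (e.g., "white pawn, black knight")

Tracking captures:
  Qxb4: captured white pawn
  axb4: captured black queen
  Bxb4: captured white pawn

white pawn, black queen, white pawn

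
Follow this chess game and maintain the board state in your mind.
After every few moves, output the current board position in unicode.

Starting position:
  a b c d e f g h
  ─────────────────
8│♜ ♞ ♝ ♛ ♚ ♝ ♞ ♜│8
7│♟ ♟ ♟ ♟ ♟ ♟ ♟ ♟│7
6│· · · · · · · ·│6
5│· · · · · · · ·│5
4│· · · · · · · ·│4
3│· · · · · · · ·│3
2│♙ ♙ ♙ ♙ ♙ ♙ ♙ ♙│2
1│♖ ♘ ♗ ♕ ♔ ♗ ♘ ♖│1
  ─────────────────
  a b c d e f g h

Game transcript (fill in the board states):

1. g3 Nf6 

  a b c d e f g h
  ─────────────────
8│♜ ♞ ♝ ♛ ♚ ♝ · ♜│8
7│♟ ♟ ♟ ♟ ♟ ♟ ♟ ♟│7
6│· · · · · ♞ · ·│6
5│· · · · · · · ·│5
4│· · · · · · · ·│4
3│· · · · · · ♙ ·│3
2│♙ ♙ ♙ ♙ ♙ ♙ · ♙│2
1│♖ ♘ ♗ ♕ ♔ ♗ ♘ ♖│1
  ─────────────────
  a b c d e f g h

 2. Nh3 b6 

  a b c d e f g h
  ─────────────────
8│♜ ♞ ♝ ♛ ♚ ♝ · ♜│8
7│♟ · ♟ ♟ ♟ ♟ ♟ ♟│7
6│· ♟ · · · ♞ · ·│6
5│· · · · · · · ·│5
4│· · · · · · · ·│4
3│· · · · · · ♙ ♘│3
2│♙ ♙ ♙ ♙ ♙ ♙ · ♙│2
1│♖ ♘ ♗ ♕ ♔ ♗ · ♖│1
  ─────────────────
  a b c d e f g h

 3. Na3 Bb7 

  a b c d e f g h
  ─────────────────
8│♜ ♞ · ♛ ♚ ♝ · ♜│8
7│♟ ♝ ♟ ♟ ♟ ♟ ♟ ♟│7
6│· ♟ · · · ♞ · ·│6
5│· · · · · · · ·│5
4│· · · · · · · ·│4
3│♘ · · · · · ♙ ♘│3
2│♙ ♙ ♙ ♙ ♙ ♙ · ♙│2
1│♖ · ♗ ♕ ♔ ♗ · ♖│1
  ─────────────────
  a b c d e f g h

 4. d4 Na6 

  a b c d e f g h
  ─────────────────
8│♜ · · ♛ ♚ ♝ · ♜│8
7│♟ ♝ ♟ ♟ ♟ ♟ ♟ ♟│7
6│♞ ♟ · · · ♞ · ·│6
5│· · · · · · · ·│5
4│· · · ♙ · · · ·│4
3│♘ · · · · · ♙ ♘│3
2│♙ ♙ ♙ · ♙ ♙ · ♙│2
1│♖ · ♗ ♕ ♔ ♗ · ♖│1
  ─────────────────
  a b c d e f g h

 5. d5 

  a b c d e f g h
  ─────────────────
8│♜ · · ♛ ♚ ♝ · ♜│8
7│♟ ♝ ♟ ♟ ♟ ♟ ♟ ♟│7
6│♞ ♟ · · · ♞ · ·│6
5│· · · ♙ · · · ·│5
4│· · · · · · · ·│4
3│♘ · · · · · ♙ ♘│3
2│♙ ♙ ♙ · ♙ ♙ · ♙│2
1│♖ · ♗ ♕ ♔ ♗ · ♖│1
  ─────────────────
  a b c d e f g h


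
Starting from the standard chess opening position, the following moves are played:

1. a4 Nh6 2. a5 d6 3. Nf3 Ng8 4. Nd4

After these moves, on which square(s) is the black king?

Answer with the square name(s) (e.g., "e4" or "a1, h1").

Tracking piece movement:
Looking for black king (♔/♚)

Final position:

  a b c d e f g h
  ─────────────────
8│♜ ♞ ♝ ♛ ♚ ♝ ♞ ♜│8
7│♟ ♟ ♟ · ♟ ♟ ♟ ♟│7
6│· · · ♟ · · · ·│6
5│♙ · · · · · · ·│5
4│· · · ♘ · · · ·│4
3│· · · · · · · ·│3
2│· ♙ ♙ ♙ ♙ ♙ ♙ ♙│2
1│♖ ♘ ♗ ♕ ♔ ♗ · ♖│1
  ─────────────────
  a b c d e f g h


e8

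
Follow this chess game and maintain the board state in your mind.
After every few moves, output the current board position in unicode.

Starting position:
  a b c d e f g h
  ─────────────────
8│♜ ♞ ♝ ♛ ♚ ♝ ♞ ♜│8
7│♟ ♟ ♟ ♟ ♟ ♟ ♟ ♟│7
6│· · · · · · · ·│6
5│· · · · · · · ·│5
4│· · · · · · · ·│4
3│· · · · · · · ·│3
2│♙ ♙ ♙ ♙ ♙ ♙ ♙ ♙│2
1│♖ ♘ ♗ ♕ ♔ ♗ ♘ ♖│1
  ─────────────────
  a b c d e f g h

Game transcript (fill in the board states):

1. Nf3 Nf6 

  a b c d e f g h
  ─────────────────
8│♜ ♞ ♝ ♛ ♚ ♝ · ♜│8
7│♟ ♟ ♟ ♟ ♟ ♟ ♟ ♟│7
6│· · · · · ♞ · ·│6
5│· · · · · · · ·│5
4│· · · · · · · ·│4
3│· · · · · ♘ · ·│3
2│♙ ♙ ♙ ♙ ♙ ♙ ♙ ♙│2
1│♖ ♘ ♗ ♕ ♔ ♗ · ♖│1
  ─────────────────
  a b c d e f g h

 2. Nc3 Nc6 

  a b c d e f g h
  ─────────────────
8│♜ · ♝ ♛ ♚ ♝ · ♜│8
7│♟ ♟ ♟ ♟ ♟ ♟ ♟ ♟│7
6│· · ♞ · · ♞ · ·│6
5│· · · · · · · ·│5
4│· · · · · · · ·│4
3│· · ♘ · · ♘ · ·│3
2│♙ ♙ ♙ ♙ ♙ ♙ ♙ ♙│2
1│♖ · ♗ ♕ ♔ ♗ · ♖│1
  ─────────────────
  a b c d e f g h

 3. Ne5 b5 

  a b c d e f g h
  ─────────────────
8│♜ · ♝ ♛ ♚ ♝ · ♜│8
7│♟ · ♟ ♟ ♟ ♟ ♟ ♟│7
6│· · ♞ · · ♞ · ·│6
5│· ♟ · · ♘ · · ·│5
4│· · · · · · · ·│4
3│· · ♘ · · · · ·│3
2│♙ ♙ ♙ ♙ ♙ ♙ ♙ ♙│2
1│♖ · ♗ ♕ ♔ ♗ · ♖│1
  ─────────────────
  a b c d e f g h

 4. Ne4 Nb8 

  a b c d e f g h
  ─────────────────
8│♜ ♞ ♝ ♛ ♚ ♝ · ♜│8
7│♟ · ♟ ♟ ♟ ♟ ♟ ♟│7
6│· · · · · ♞ · ·│6
5│· ♟ · · ♘ · · ·│5
4│· · · · ♘ · · ·│4
3│· · · · · · · ·│3
2│♙ ♙ ♙ ♙ ♙ ♙ ♙ ♙│2
1│♖ · ♗ ♕ ♔ ♗ · ♖│1
  ─────────────────
  a b c d e f g h



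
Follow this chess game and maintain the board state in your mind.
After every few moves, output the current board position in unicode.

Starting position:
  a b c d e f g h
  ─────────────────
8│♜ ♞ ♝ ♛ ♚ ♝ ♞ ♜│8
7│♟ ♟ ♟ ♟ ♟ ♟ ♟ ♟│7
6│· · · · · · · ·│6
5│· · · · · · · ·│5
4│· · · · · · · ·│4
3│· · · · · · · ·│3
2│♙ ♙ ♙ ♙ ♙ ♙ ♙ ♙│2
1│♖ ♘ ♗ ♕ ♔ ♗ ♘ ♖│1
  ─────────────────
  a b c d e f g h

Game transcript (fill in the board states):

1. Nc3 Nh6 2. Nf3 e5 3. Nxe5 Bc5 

  a b c d e f g h
  ─────────────────
8│♜ ♞ ♝ ♛ ♚ · · ♜│8
7│♟ ♟ ♟ ♟ · ♟ ♟ ♟│7
6│· · · · · · · ♞│6
5│· · ♝ · ♘ · · ·│5
4│· · · · · · · ·│4
3│· · ♘ · · · · ·│3
2│♙ ♙ ♙ ♙ ♙ ♙ ♙ ♙│2
1│♖ · ♗ ♕ ♔ ♗ · ♖│1
  ─────────────────
  a b c d e f g h

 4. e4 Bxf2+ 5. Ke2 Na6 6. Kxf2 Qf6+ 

  a b c d e f g h
  ─────────────────
8│♜ · ♝ · ♚ · · ♜│8
7│♟ ♟ ♟ ♟ · ♟ ♟ ♟│7
6│♞ · · · · ♛ · ♞│6
5│· · · · ♘ · · ·│5
4│· · · · ♙ · · ·│4
3│· · ♘ · · · · ·│3
2│♙ ♙ ♙ ♙ · ♔ ♙ ♙│2
1│♖ · ♗ ♕ · ♗ · ♖│1
  ─────────────────
  a b c d e f g h

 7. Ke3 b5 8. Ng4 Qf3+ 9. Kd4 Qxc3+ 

  a b c d e f g h
  ─────────────────
8│♜ · ♝ · ♚ · · ♜│8
7│♟ · ♟ ♟ · ♟ ♟ ♟│7
6│♞ · · · · · · ♞│6
5│· ♟ · · · · · ·│5
4│· · · ♔ ♙ · ♘ ·│4
3│· · ♛ · · · · ·│3
2│♙ ♙ ♙ ♙ · · ♙ ♙│2
1│♖ · ♗ ♕ · ♗ · ♖│1
  ─────────────────
  a b c d e f g h

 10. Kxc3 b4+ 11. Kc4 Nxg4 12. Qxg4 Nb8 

  a b c d e f g h
  ─────────────────
8│♜ ♞ ♝ · ♚ · · ♜│8
7│♟ · ♟ ♟ · ♟ ♟ ♟│7
6│· · · · · · · ·│6
5│· · · · · · · ·│5
4│· ♟ ♔ · ♙ · ♕ ·│4
3│· · · · · · · ·│3
2│♙ ♙ ♙ ♙ · · ♙ ♙│2
1│♖ · ♗ · · ♗ · ♖│1
  ─────────────────
  a b c d e f g h

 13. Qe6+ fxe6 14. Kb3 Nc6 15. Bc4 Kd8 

  a b c d e f g h
  ─────────────────
8│♜ · ♝ ♚ · · · ♜│8
7│♟ · ♟ ♟ · · ♟ ♟│7
6│· · ♞ · ♟ · · ·│6
5│· · · · · · · ·│5
4│· ♟ ♗ · ♙ · · ·│4
3│· ♔ · · · · · ·│3
2│♙ ♙ ♙ ♙ · · ♙ ♙│2
1│♖ · ♗ · · · · ♖│1
  ─────────────────
  a b c d e f g h



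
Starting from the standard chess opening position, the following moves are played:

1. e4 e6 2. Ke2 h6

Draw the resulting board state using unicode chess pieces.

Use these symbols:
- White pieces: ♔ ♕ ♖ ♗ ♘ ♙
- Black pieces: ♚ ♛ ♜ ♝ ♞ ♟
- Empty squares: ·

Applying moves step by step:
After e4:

♜ ♞ ♝ ♛ ♚ ♝ ♞ ♜
♟ ♟ ♟ ♟ ♟ ♟ ♟ ♟
· · · · · · · ·
· · · · · · · ·
· · · · ♙ · · ·
· · · · · · · ·
♙ ♙ ♙ ♙ · ♙ ♙ ♙
♖ ♘ ♗ ♕ ♔ ♗ ♘ ♖


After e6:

♜ ♞ ♝ ♛ ♚ ♝ ♞ ♜
♟ ♟ ♟ ♟ · ♟ ♟ ♟
· · · · ♟ · · ·
· · · · · · · ·
· · · · ♙ · · ·
· · · · · · · ·
♙ ♙ ♙ ♙ · ♙ ♙ ♙
♖ ♘ ♗ ♕ ♔ ♗ ♘ ♖


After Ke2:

♜ ♞ ♝ ♛ ♚ ♝ ♞ ♜
♟ ♟ ♟ ♟ · ♟ ♟ ♟
· · · · ♟ · · ·
· · · · · · · ·
· · · · ♙ · · ·
· · · · · · · ·
♙ ♙ ♙ ♙ ♔ ♙ ♙ ♙
♖ ♘ ♗ ♕ · ♗ ♘ ♖


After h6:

♜ ♞ ♝ ♛ ♚ ♝ ♞ ♜
♟ ♟ ♟ ♟ · ♟ ♟ ·
· · · · ♟ · · ♟
· · · · · · · ·
· · · · ♙ · · ·
· · · · · · · ·
♙ ♙ ♙ ♙ ♔ ♙ ♙ ♙
♖ ♘ ♗ ♕ · ♗ ♘ ♖



  a b c d e f g h
  ─────────────────
8│♜ ♞ ♝ ♛ ♚ ♝ ♞ ♜│8
7│♟ ♟ ♟ ♟ · ♟ ♟ ·│7
6│· · · · ♟ · · ♟│6
5│· · · · · · · ·│5
4│· · · · ♙ · · ·│4
3│· · · · · · · ·│3
2│♙ ♙ ♙ ♙ ♔ ♙ ♙ ♙│2
1│♖ ♘ ♗ ♕ · ♗ ♘ ♖│1
  ─────────────────
  a b c d e f g h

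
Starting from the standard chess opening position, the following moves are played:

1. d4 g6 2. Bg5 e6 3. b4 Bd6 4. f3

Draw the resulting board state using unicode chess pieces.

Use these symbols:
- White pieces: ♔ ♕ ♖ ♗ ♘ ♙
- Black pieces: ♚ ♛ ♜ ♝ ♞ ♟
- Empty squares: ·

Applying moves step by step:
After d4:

♜ ♞ ♝ ♛ ♚ ♝ ♞ ♜
♟ ♟ ♟ ♟ ♟ ♟ ♟ ♟
· · · · · · · ·
· · · · · · · ·
· · · ♙ · · · ·
· · · · · · · ·
♙ ♙ ♙ · ♙ ♙ ♙ ♙
♖ ♘ ♗ ♕ ♔ ♗ ♘ ♖


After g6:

♜ ♞ ♝ ♛ ♚ ♝ ♞ ♜
♟ ♟ ♟ ♟ ♟ ♟ · ♟
· · · · · · ♟ ·
· · · · · · · ·
· · · ♙ · · · ·
· · · · · · · ·
♙ ♙ ♙ · ♙ ♙ ♙ ♙
♖ ♘ ♗ ♕ ♔ ♗ ♘ ♖


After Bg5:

♜ ♞ ♝ ♛ ♚ ♝ ♞ ♜
♟ ♟ ♟ ♟ ♟ ♟ · ♟
· · · · · · ♟ ·
· · · · · · ♗ ·
· · · ♙ · · · ·
· · · · · · · ·
♙ ♙ ♙ · ♙ ♙ ♙ ♙
♖ ♘ · ♕ ♔ ♗ ♘ ♖


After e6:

♜ ♞ ♝ ♛ ♚ ♝ ♞ ♜
♟ ♟ ♟ ♟ · ♟ · ♟
· · · · ♟ · ♟ ·
· · · · · · ♗ ·
· · · ♙ · · · ·
· · · · · · · ·
♙ ♙ ♙ · ♙ ♙ ♙ ♙
♖ ♘ · ♕ ♔ ♗ ♘ ♖


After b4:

♜ ♞ ♝ ♛ ♚ ♝ ♞ ♜
♟ ♟ ♟ ♟ · ♟ · ♟
· · · · ♟ · ♟ ·
· · · · · · ♗ ·
· ♙ · ♙ · · · ·
· · · · · · · ·
♙ · ♙ · ♙ ♙ ♙ ♙
♖ ♘ · ♕ ♔ ♗ ♘ ♖


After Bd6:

♜ ♞ ♝ ♛ ♚ · ♞ ♜
♟ ♟ ♟ ♟ · ♟ · ♟
· · · ♝ ♟ · ♟ ·
· · · · · · ♗ ·
· ♙ · ♙ · · · ·
· · · · · · · ·
♙ · ♙ · ♙ ♙ ♙ ♙
♖ ♘ · ♕ ♔ ♗ ♘ ♖


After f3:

♜ ♞ ♝ ♛ ♚ · ♞ ♜
♟ ♟ ♟ ♟ · ♟ · ♟
· · · ♝ ♟ · ♟ ·
· · · · · · ♗ ·
· ♙ · ♙ · · · ·
· · · · · ♙ · ·
♙ · ♙ · ♙ · ♙ ♙
♖ ♘ · ♕ ♔ ♗ ♘ ♖



  a b c d e f g h
  ─────────────────
8│♜ ♞ ♝ ♛ ♚ · ♞ ♜│8
7│♟ ♟ ♟ ♟ · ♟ · ♟│7
6│· · · ♝ ♟ · ♟ ·│6
5│· · · · · · ♗ ·│5
4│· ♙ · ♙ · · · ·│4
3│· · · · · ♙ · ·│3
2│♙ · ♙ · ♙ · ♙ ♙│2
1│♖ ♘ · ♕ ♔ ♗ ♘ ♖│1
  ─────────────────
  a b c d e f g h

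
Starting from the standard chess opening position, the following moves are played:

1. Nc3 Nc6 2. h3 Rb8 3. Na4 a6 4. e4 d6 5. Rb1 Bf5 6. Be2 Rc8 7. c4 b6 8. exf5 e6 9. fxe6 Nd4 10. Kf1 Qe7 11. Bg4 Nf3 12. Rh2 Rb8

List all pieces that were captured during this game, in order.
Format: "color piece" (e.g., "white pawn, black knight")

Tracking captures:
  exf5: captured black bishop
  fxe6: captured black pawn

black bishop, black pawn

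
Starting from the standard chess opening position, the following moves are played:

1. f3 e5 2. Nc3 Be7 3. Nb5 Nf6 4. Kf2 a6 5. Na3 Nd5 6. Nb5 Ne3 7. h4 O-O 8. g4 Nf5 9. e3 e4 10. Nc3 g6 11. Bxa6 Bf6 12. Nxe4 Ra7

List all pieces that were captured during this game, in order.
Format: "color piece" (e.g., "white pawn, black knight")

Tracking captures:
  Bxa6: captured black pawn
  Nxe4: captured black pawn

black pawn, black pawn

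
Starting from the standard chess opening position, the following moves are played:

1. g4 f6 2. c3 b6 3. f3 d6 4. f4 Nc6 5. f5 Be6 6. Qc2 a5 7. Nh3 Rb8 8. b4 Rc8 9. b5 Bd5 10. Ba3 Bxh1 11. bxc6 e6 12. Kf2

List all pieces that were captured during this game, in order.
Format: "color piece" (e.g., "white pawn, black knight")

Tracking captures:
  Bxh1: captured white rook
  bxc6: captured black knight

white rook, black knight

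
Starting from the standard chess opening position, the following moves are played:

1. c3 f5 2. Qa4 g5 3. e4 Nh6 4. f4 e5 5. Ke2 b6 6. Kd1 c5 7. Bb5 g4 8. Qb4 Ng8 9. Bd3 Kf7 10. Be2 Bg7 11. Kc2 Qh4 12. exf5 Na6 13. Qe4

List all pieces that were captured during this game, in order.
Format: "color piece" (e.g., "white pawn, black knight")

Tracking captures:
  exf5: captured black pawn

black pawn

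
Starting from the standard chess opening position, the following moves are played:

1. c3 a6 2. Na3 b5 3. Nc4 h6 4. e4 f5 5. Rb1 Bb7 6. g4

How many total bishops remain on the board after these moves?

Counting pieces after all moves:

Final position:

  a b c d e f g h
  ─────────────────
8│♜ ♞ · ♛ ♚ ♝ ♞ ♜│8
7│· ♝ ♟ ♟ ♟ · ♟ ·│7
6│♟ · · · · · · ♟│6
5│· ♟ · · · ♟ · ·│5
4│· · ♘ · ♙ · ♙ ·│4
3│· · ♙ · · · · ·│3
2│♙ ♙ · ♙ · ♙ · ♙│2
1│· ♖ ♗ ♕ ♔ ♗ ♘ ♖│1
  ─────────────────
  a b c d e f g h


4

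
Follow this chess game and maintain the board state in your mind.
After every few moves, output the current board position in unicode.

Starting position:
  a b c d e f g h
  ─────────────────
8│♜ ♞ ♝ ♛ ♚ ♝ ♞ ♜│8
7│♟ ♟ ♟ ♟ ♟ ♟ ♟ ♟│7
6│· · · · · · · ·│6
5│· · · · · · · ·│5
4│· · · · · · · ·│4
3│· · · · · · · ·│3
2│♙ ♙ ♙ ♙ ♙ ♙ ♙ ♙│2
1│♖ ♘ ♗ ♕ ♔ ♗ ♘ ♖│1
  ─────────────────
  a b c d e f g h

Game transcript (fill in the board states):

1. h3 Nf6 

  a b c d e f g h
  ─────────────────
8│♜ ♞ ♝ ♛ ♚ ♝ · ♜│8
7│♟ ♟ ♟ ♟ ♟ ♟ ♟ ♟│7
6│· · · · · ♞ · ·│6
5│· · · · · · · ·│5
4│· · · · · · · ·│4
3│· · · · · · · ♙│3
2│♙ ♙ ♙ ♙ ♙ ♙ ♙ ·│2
1│♖ ♘ ♗ ♕ ♔ ♗ ♘ ♖│1
  ─────────────────
  a b c d e f g h

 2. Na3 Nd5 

  a b c d e f g h
  ─────────────────
8│♜ ♞ ♝ ♛ ♚ ♝ · ♜│8
7│♟ ♟ ♟ ♟ ♟ ♟ ♟ ♟│7
6│· · · · · · · ·│6
5│· · · ♞ · · · ·│5
4│· · · · · · · ·│4
3│♘ · · · · · · ♙│3
2│♙ ♙ ♙ ♙ ♙ ♙ ♙ ·│2
1│♖ · ♗ ♕ ♔ ♗ ♘ ♖│1
  ─────────────────
  a b c d e f g h

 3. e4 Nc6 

  a b c d e f g h
  ─────────────────
8│♜ · ♝ ♛ ♚ ♝ · ♜│8
7│♟ ♟ ♟ ♟ ♟ ♟ ♟ ♟│7
6│· · ♞ · · · · ·│6
5│· · · ♞ · · · ·│5
4│· · · · ♙ · · ·│4
3│♘ · · · · · · ♙│3
2│♙ ♙ ♙ ♙ · ♙ ♙ ·│2
1│♖ · ♗ ♕ ♔ ♗ ♘ ♖│1
  ─────────────────
  a b c d e f g h



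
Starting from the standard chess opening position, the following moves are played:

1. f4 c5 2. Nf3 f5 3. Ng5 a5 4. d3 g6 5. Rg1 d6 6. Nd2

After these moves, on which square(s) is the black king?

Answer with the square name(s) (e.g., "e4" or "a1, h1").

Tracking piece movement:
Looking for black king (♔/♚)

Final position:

  a b c d e f g h
  ─────────────────
8│♜ ♞ ♝ ♛ ♚ ♝ ♞ ♜│8
7│· ♟ · · ♟ · · ♟│7
6│· · · ♟ · · ♟ ·│6
5│♟ · ♟ · · ♟ ♘ ·│5
4│· · · · · ♙ · ·│4
3│· · · ♙ · · · ·│3
2│♙ ♙ ♙ ♘ ♙ · ♙ ♙│2
1│♖ · ♗ ♕ ♔ ♗ ♖ ·│1
  ─────────────────
  a b c d e f g h


e8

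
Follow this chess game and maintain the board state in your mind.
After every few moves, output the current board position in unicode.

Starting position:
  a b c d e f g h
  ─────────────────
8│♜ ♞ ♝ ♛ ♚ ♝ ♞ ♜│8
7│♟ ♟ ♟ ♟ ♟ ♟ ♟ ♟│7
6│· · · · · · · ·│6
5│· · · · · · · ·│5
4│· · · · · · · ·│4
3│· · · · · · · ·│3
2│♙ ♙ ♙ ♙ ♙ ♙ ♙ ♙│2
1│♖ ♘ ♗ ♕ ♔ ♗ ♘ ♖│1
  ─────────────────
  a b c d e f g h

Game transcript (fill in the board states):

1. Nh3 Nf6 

  a b c d e f g h
  ─────────────────
8│♜ ♞ ♝ ♛ ♚ ♝ · ♜│8
7│♟ ♟ ♟ ♟ ♟ ♟ ♟ ♟│7
6│· · · · · ♞ · ·│6
5│· · · · · · · ·│5
4│· · · · · · · ·│4
3│· · · · · · · ♘│3
2│♙ ♙ ♙ ♙ ♙ ♙ ♙ ♙│2
1│♖ ♘ ♗ ♕ ♔ ♗ · ♖│1
  ─────────────────
  a b c d e f g h

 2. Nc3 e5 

  a b c d e f g h
  ─────────────────
8│♜ ♞ ♝ ♛ ♚ ♝ · ♜│8
7│♟ ♟ ♟ ♟ · ♟ ♟ ♟│7
6│· · · · · ♞ · ·│6
5│· · · · ♟ · · ·│5
4│· · · · · · · ·│4
3│· · ♘ · · · · ♘│3
2│♙ ♙ ♙ ♙ ♙ ♙ ♙ ♙│2
1│♖ · ♗ ♕ ♔ ♗ · ♖│1
  ─────────────────
  a b c d e f g h

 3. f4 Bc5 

  a b c d e f g h
  ─────────────────
8│♜ ♞ ♝ ♛ ♚ · · ♜│8
7│♟ ♟ ♟ ♟ · ♟ ♟ ♟│7
6│· · · · · ♞ · ·│6
5│· · ♝ · ♟ · · ·│5
4│· · · · · ♙ · ·│4
3│· · ♘ · · · · ♘│3
2│♙ ♙ ♙ ♙ ♙ · ♙ ♙│2
1│♖ · ♗ ♕ ♔ ♗ · ♖│1
  ─────────────────
  a b c d e f g h

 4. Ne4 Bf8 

  a b c d e f g h
  ─────────────────
8│♜ ♞ ♝ ♛ ♚ ♝ · ♜│8
7│♟ ♟ ♟ ♟ · ♟ ♟ ♟│7
6│· · · · · ♞ · ·│6
5│· · · · ♟ · · ·│5
4│· · · · ♘ ♙ · ·│4
3│· · · · · · · ♘│3
2│♙ ♙ ♙ ♙ ♙ · ♙ ♙│2
1│♖ · ♗ ♕ ♔ ♗ · ♖│1
  ─────────────────
  a b c d e f g h

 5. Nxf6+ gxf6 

  a b c d e f g h
  ─────────────────
8│♜ ♞ ♝ ♛ ♚ ♝ · ♜│8
7│♟ ♟ ♟ ♟ · ♟ · ♟│7
6│· · · · · ♟ · ·│6
5│· · · · ♟ · · ·│5
4│· · · · · ♙ · ·│4
3│· · · · · · · ♘│3
2│♙ ♙ ♙ ♙ ♙ · ♙ ♙│2
1│♖ · ♗ ♕ ♔ ♗ · ♖│1
  ─────────────────
  a b c d e f g h



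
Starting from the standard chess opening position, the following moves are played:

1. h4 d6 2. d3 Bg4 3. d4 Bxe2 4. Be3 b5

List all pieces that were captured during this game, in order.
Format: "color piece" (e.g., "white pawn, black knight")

Tracking captures:
  Bxe2: captured white pawn

white pawn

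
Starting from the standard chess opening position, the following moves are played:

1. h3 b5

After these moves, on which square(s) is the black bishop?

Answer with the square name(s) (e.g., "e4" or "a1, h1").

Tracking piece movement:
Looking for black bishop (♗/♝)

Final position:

  a b c d e f g h
  ─────────────────
8│♜ ♞ ♝ ♛ ♚ ♝ ♞ ♜│8
7│♟ · ♟ ♟ ♟ ♟ ♟ ♟│7
6│· · · · · · · ·│6
5│· ♟ · · · · · ·│5
4│· · · · · · · ·│4
3│· · · · · · · ♙│3
2│♙ ♙ ♙ ♙ ♙ ♙ ♙ ·│2
1│♖ ♘ ♗ ♕ ♔ ♗ ♘ ♖│1
  ─────────────────
  a b c d e f g h


c8, f8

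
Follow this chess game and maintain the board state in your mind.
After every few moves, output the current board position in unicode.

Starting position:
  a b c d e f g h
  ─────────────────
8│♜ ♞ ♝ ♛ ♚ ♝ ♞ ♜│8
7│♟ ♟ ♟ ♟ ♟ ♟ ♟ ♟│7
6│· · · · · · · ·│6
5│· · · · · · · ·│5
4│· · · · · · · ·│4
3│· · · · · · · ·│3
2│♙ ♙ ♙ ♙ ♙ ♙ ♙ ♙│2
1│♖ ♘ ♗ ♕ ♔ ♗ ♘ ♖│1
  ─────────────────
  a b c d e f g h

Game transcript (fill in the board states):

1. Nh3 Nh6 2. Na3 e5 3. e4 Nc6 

  a b c d e f g h
  ─────────────────
8│♜ · ♝ ♛ ♚ ♝ · ♜│8
7│♟ ♟ ♟ ♟ · ♟ ♟ ♟│7
6│· · ♞ · · · · ♞│6
5│· · · · ♟ · · ·│5
4│· · · · ♙ · · ·│4
3│♘ · · · · · · ♘│3
2│♙ ♙ ♙ ♙ · ♙ ♙ ♙│2
1│♖ · ♗ ♕ ♔ ♗ · ♖│1
  ─────────────────
  a b c d e f g h

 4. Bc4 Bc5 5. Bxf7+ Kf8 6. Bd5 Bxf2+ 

  a b c d e f g h
  ─────────────────
8│♜ · ♝ ♛ · ♚ · ♜│8
7│♟ ♟ ♟ ♟ · · ♟ ♟│7
6│· · ♞ · · · · ♞│6
5│· · · ♗ ♟ · · ·│5
4│· · · · ♙ · · ·│4
3│♘ · · · · · · ♘│3
2│♙ ♙ ♙ ♙ · ♝ ♙ ♙│2
1│♖ · ♗ ♕ ♔ · · ♖│1
  ─────────────────
  a b c d e f g h

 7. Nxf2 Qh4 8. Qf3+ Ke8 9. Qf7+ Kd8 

  a b c d e f g h
  ─────────────────
8│♜ · ♝ ♚ · · · ♜│8
7│♟ ♟ ♟ ♟ · ♕ ♟ ♟│7
6│· · ♞ · · · · ♞│6
5│· · · ♗ ♟ · · ·│5
4│· · · · ♙ · · ♛│4
3│♘ · · · · · · ·│3
2│♙ ♙ ♙ ♙ · ♘ ♙ ♙│2
1│♖ · ♗ · ♔ · · ♖│1
  ─────────────────
  a b c d e f g h

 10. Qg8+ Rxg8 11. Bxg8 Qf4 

  a b c d e f g h
  ─────────────────
8│♜ · ♝ ♚ · · ♗ ·│8
7│♟ ♟ ♟ ♟ · · ♟ ♟│7
6│· · ♞ · · · · ♞│6
5│· · · · ♟ · · ·│5
4│· · · · ♙ ♛ · ·│4
3│♘ · · · · · · ·│3
2│♙ ♙ ♙ ♙ · ♘ ♙ ♙│2
1│♖ · ♗ · ♔ · · ♖│1
  ─────────────────
  a b c d e f g h


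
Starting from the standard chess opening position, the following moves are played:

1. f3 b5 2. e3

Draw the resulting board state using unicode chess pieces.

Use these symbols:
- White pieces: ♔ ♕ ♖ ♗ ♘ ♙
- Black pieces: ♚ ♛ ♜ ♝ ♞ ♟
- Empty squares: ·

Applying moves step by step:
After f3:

♜ ♞ ♝ ♛ ♚ ♝ ♞ ♜
♟ ♟ ♟ ♟ ♟ ♟ ♟ ♟
· · · · · · · ·
· · · · · · · ·
· · · · · · · ·
· · · · · ♙ · ·
♙ ♙ ♙ ♙ ♙ · ♙ ♙
♖ ♘ ♗ ♕ ♔ ♗ ♘ ♖


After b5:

♜ ♞ ♝ ♛ ♚ ♝ ♞ ♜
♟ · ♟ ♟ ♟ ♟ ♟ ♟
· · · · · · · ·
· ♟ · · · · · ·
· · · · · · · ·
· · · · · ♙ · ·
♙ ♙ ♙ ♙ ♙ · ♙ ♙
♖ ♘ ♗ ♕ ♔ ♗ ♘ ♖


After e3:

♜ ♞ ♝ ♛ ♚ ♝ ♞ ♜
♟ · ♟ ♟ ♟ ♟ ♟ ♟
· · · · · · · ·
· ♟ · · · · · ·
· · · · · · · ·
· · · · ♙ ♙ · ·
♙ ♙ ♙ ♙ · · ♙ ♙
♖ ♘ ♗ ♕ ♔ ♗ ♘ ♖



  a b c d e f g h
  ─────────────────
8│♜ ♞ ♝ ♛ ♚ ♝ ♞ ♜│8
7│♟ · ♟ ♟ ♟ ♟ ♟ ♟│7
6│· · · · · · · ·│6
5│· ♟ · · · · · ·│5
4│· · · · · · · ·│4
3│· · · · ♙ ♙ · ·│3
2│♙ ♙ ♙ ♙ · · ♙ ♙│2
1│♖ ♘ ♗ ♕ ♔ ♗ ♘ ♖│1
  ─────────────────
  a b c d e f g h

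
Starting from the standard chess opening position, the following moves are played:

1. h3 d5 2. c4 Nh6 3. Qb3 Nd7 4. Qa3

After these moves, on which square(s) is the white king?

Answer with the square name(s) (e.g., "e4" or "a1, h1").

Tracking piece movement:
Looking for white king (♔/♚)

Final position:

  a b c d e f g h
  ─────────────────
8│♜ · ♝ ♛ ♚ ♝ · ♜│8
7│♟ ♟ ♟ ♞ ♟ ♟ ♟ ♟│7
6│· · · · · · · ♞│6
5│· · · ♟ · · · ·│5
4│· · ♙ · · · · ·│4
3│♕ · · · · · · ♙│3
2│♙ ♙ · ♙ ♙ ♙ ♙ ·│2
1│♖ ♘ ♗ · ♔ ♗ ♘ ♖│1
  ─────────────────
  a b c d e f g h


e1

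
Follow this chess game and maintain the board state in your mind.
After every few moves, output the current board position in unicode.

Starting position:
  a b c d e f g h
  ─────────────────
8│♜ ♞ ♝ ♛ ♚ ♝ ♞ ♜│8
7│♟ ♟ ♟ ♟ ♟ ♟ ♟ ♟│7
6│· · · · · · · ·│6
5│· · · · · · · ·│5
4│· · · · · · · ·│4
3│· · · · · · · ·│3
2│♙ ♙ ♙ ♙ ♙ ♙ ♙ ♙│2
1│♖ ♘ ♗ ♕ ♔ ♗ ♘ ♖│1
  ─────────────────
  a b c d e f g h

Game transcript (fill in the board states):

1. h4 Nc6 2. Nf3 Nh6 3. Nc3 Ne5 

  a b c d e f g h
  ─────────────────
8│♜ · ♝ ♛ ♚ ♝ · ♜│8
7│♟ ♟ ♟ ♟ ♟ ♟ ♟ ♟│7
6│· · · · · · · ♞│6
5│· · · · ♞ · · ·│5
4│· · · · · · · ♙│4
3│· · ♘ · · ♘ · ·│3
2│♙ ♙ ♙ ♙ ♙ ♙ ♙ ·│2
1│♖ · ♗ ♕ ♔ ♗ · ♖│1
  ─────────────────
  a b c d e f g h

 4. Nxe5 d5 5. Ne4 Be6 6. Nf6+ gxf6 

  a b c d e f g h
  ─────────────────
8│♜ · · ♛ ♚ ♝ · ♜│8
7│♟ ♟ ♟ · ♟ ♟ · ♟│7
6│· · · · ♝ ♟ · ♞│6
5│· · · ♟ ♘ · · ·│5
4│· · · · · · · ♙│4
3│· · · · · · · ·│3
2│♙ ♙ ♙ ♙ ♙ ♙ ♙ ·│2
1│♖ · ♗ ♕ ♔ ♗ · ♖│1
  ─────────────────
  a b c d e f g h

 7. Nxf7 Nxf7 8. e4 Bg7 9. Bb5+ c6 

  a b c d e f g h
  ─────────────────
8│♜ · · ♛ ♚ · · ♜│8
7│♟ ♟ · · ♟ ♞ ♝ ♟│7
6│· · ♟ · ♝ ♟ · ·│6
5│· ♗ · ♟ · · · ·│5
4│· · · · ♙ · · ♙│4
3│· · · · · · · ·│3
2│♙ ♙ ♙ ♙ · ♙ ♙ ·│2
1│♖ · ♗ ♕ ♔ · · ♖│1
  ─────────────────
  a b c d e f g h

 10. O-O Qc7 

  a b c d e f g h
  ─────────────────
8│♜ · · · ♚ · · ♜│8
7│♟ ♟ ♛ · ♟ ♞ ♝ ♟│7
6│· · ♟ · ♝ ♟ · ·│6
5│· ♗ · ♟ · · · ·│5
4│· · · · ♙ · · ♙│4
3│· · · · · · · ·│3
2│♙ ♙ ♙ ♙ · ♙ ♙ ·│2
1│♖ · ♗ ♕ · ♖ ♔ ·│1
  ─────────────────
  a b c d e f g h


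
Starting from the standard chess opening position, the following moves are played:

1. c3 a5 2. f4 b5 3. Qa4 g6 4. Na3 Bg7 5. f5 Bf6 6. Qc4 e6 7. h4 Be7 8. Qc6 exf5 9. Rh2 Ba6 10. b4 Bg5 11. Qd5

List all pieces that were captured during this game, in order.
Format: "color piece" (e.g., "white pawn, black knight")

Tracking captures:
  exf5: captured white pawn

white pawn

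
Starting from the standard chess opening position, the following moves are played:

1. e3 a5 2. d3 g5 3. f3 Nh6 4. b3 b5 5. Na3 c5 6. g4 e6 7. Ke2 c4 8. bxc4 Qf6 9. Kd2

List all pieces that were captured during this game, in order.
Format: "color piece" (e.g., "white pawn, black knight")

Tracking captures:
  bxc4: captured black pawn

black pawn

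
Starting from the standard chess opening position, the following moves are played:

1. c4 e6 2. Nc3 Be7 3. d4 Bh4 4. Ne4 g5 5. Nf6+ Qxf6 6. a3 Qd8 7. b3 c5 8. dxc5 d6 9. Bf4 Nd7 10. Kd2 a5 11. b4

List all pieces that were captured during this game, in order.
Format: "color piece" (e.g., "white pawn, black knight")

Tracking captures:
  Qxf6: captured white knight
  dxc5: captured black pawn

white knight, black pawn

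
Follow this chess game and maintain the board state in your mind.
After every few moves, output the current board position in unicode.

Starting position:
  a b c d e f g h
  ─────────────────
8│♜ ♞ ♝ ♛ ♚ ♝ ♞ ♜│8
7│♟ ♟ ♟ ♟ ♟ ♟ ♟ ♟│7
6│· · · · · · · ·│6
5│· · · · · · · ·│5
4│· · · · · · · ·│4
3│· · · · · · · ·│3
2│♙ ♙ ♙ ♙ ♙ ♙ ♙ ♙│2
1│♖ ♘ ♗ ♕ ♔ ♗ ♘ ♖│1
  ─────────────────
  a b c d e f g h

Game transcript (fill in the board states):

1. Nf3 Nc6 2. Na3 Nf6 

  a b c d e f g h
  ─────────────────
8│♜ · ♝ ♛ ♚ ♝ · ♜│8
7│♟ ♟ ♟ ♟ ♟ ♟ ♟ ♟│7
6│· · ♞ · · ♞ · ·│6
5│· · · · · · · ·│5
4│· · · · · · · ·│4
3│♘ · · · · ♘ · ·│3
2│♙ ♙ ♙ ♙ ♙ ♙ ♙ ♙│2
1│♖ · ♗ ♕ ♔ ♗ · ♖│1
  ─────────────────
  a b c d e f g h

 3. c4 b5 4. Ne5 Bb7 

  a b c d e f g h
  ─────────────────
8│♜ · · ♛ ♚ ♝ · ♜│8
7│♟ ♝ ♟ ♟ ♟ ♟ ♟ ♟│7
6│· · ♞ · · ♞ · ·│6
5│· ♟ · · ♘ · · ·│5
4│· · ♙ · · · · ·│4
3│♘ · · · · · · ·│3
2│♙ ♙ · ♙ ♙ ♙ ♙ ♙│2
1│♖ · ♗ ♕ ♔ ♗ · ♖│1
  ─────────────────
  a b c d e f g h

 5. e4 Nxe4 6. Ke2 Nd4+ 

  a b c d e f g h
  ─────────────────
8│♜ · · ♛ ♚ ♝ · ♜│8
7│♟ ♝ ♟ ♟ ♟ ♟ ♟ ♟│7
6│· · · · · · · ·│6
5│· ♟ · · ♘ · · ·│5
4│· · ♙ ♞ ♞ · · ·│4
3│♘ · · · · · · ·│3
2│♙ ♙ · ♙ ♔ ♙ ♙ ♙│2
1│♖ · ♗ ♕ · ♗ · ♖│1
  ─────────────────
  a b c d e f g h

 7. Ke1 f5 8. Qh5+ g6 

  a b c d e f g h
  ─────────────────
8│♜ · · ♛ ♚ ♝ · ♜│8
7│♟ ♝ ♟ ♟ ♟ · · ♟│7
6│· · · · · · ♟ ·│6
5│· ♟ · · ♘ ♟ · ♕│5
4│· · ♙ ♞ ♞ · · ·│4
3│♘ · · · · · · ·│3
2│♙ ♙ · ♙ · ♙ ♙ ♙│2
1│♖ · ♗ · ♔ ♗ · ♖│1
  ─────────────────
  a b c d e f g h

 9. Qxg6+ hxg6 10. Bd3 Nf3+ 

  a b c d e f g h
  ─────────────────
8│♜ · · ♛ ♚ ♝ · ♜│8
7│♟ ♝ ♟ ♟ ♟ · · ·│7
6│· · · · · · ♟ ·│6
5│· ♟ · · ♘ ♟ · ·│5
4│· · ♙ · ♞ · · ·│4
3│♘ · · ♗ · ♞ · ·│3
2│♙ ♙ · ♙ · ♙ ♙ ♙│2
1│♖ · ♗ · ♔ · · ♖│1
  ─────────────────
  a b c d e f g h



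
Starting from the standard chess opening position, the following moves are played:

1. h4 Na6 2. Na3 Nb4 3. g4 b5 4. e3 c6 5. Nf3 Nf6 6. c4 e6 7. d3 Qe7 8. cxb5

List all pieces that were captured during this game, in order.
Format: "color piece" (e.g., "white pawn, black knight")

Tracking captures:
  cxb5: captured black pawn

black pawn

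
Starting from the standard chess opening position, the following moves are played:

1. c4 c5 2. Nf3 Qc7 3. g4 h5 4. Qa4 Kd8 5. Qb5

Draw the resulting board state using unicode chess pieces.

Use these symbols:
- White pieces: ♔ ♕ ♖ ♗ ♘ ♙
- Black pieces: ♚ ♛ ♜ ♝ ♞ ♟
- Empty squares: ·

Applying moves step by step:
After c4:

♜ ♞ ♝ ♛ ♚ ♝ ♞ ♜
♟ ♟ ♟ ♟ ♟ ♟ ♟ ♟
· · · · · · · ·
· · · · · · · ·
· · ♙ · · · · ·
· · · · · · · ·
♙ ♙ · ♙ ♙ ♙ ♙ ♙
♖ ♘ ♗ ♕ ♔ ♗ ♘ ♖


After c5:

♜ ♞ ♝ ♛ ♚ ♝ ♞ ♜
♟ ♟ · ♟ ♟ ♟ ♟ ♟
· · · · · · · ·
· · ♟ · · · · ·
· · ♙ · · · · ·
· · · · · · · ·
♙ ♙ · ♙ ♙ ♙ ♙ ♙
♖ ♘ ♗ ♕ ♔ ♗ ♘ ♖


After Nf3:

♜ ♞ ♝ ♛ ♚ ♝ ♞ ♜
♟ ♟ · ♟ ♟ ♟ ♟ ♟
· · · · · · · ·
· · ♟ · · · · ·
· · ♙ · · · · ·
· · · · · ♘ · ·
♙ ♙ · ♙ ♙ ♙ ♙ ♙
♖ ♘ ♗ ♕ ♔ ♗ · ♖


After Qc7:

♜ ♞ ♝ · ♚ ♝ ♞ ♜
♟ ♟ ♛ ♟ ♟ ♟ ♟ ♟
· · · · · · · ·
· · ♟ · · · · ·
· · ♙ · · · · ·
· · · · · ♘ · ·
♙ ♙ · ♙ ♙ ♙ ♙ ♙
♖ ♘ ♗ ♕ ♔ ♗ · ♖


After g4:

♜ ♞ ♝ · ♚ ♝ ♞ ♜
♟ ♟ ♛ ♟ ♟ ♟ ♟ ♟
· · · · · · · ·
· · ♟ · · · · ·
· · ♙ · · · ♙ ·
· · · · · ♘ · ·
♙ ♙ · ♙ ♙ ♙ · ♙
♖ ♘ ♗ ♕ ♔ ♗ · ♖


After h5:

♜ ♞ ♝ · ♚ ♝ ♞ ♜
♟ ♟ ♛ ♟ ♟ ♟ ♟ ·
· · · · · · · ·
· · ♟ · · · · ♟
· · ♙ · · · ♙ ·
· · · · · ♘ · ·
♙ ♙ · ♙ ♙ ♙ · ♙
♖ ♘ ♗ ♕ ♔ ♗ · ♖


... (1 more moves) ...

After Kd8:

♜ ♞ ♝ ♚ · ♝ ♞ ♜
♟ ♟ ♛ ♟ ♟ ♟ ♟ ·
· · · · · · · ·
· · ♟ · · · · ♟
♕ · ♙ · · · ♙ ·
· · · · · ♘ · ·
♙ ♙ · ♙ ♙ ♙ · ♙
♖ ♘ ♗ · ♔ ♗ · ♖


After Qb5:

♜ ♞ ♝ ♚ · ♝ ♞ ♜
♟ ♟ ♛ ♟ ♟ ♟ ♟ ·
· · · · · · · ·
· ♕ ♟ · · · · ♟
· · ♙ · · · ♙ ·
· · · · · ♘ · ·
♙ ♙ · ♙ ♙ ♙ · ♙
♖ ♘ ♗ · ♔ ♗ · ♖



  a b c d e f g h
  ─────────────────
8│♜ ♞ ♝ ♚ · ♝ ♞ ♜│8
7│♟ ♟ ♛ ♟ ♟ ♟ ♟ ·│7
6│· · · · · · · ·│6
5│· ♕ ♟ · · · · ♟│5
4│· · ♙ · · · ♙ ·│4
3│· · · · · ♘ · ·│3
2│♙ ♙ · ♙ ♙ ♙ · ♙│2
1│♖ ♘ ♗ · ♔ ♗ · ♖│1
  ─────────────────
  a b c d e f g h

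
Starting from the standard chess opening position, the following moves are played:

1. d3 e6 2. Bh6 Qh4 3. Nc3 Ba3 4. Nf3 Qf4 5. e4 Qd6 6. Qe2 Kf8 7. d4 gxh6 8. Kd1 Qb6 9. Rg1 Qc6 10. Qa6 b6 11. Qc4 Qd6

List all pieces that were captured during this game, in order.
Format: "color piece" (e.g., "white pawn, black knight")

Tracking captures:
  gxh6: captured white bishop

white bishop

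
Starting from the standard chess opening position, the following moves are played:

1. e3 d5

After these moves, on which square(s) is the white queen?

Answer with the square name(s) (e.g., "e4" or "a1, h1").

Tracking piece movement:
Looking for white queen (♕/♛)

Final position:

  a b c d e f g h
  ─────────────────
8│♜ ♞ ♝ ♛ ♚ ♝ ♞ ♜│8
7│♟ ♟ ♟ · ♟ ♟ ♟ ♟│7
6│· · · · · · · ·│6
5│· · · ♟ · · · ·│5
4│· · · · · · · ·│4
3│· · · · ♙ · · ·│3
2│♙ ♙ ♙ ♙ · ♙ ♙ ♙│2
1│♖ ♘ ♗ ♕ ♔ ♗ ♘ ♖│1
  ─────────────────
  a b c d e f g h


d1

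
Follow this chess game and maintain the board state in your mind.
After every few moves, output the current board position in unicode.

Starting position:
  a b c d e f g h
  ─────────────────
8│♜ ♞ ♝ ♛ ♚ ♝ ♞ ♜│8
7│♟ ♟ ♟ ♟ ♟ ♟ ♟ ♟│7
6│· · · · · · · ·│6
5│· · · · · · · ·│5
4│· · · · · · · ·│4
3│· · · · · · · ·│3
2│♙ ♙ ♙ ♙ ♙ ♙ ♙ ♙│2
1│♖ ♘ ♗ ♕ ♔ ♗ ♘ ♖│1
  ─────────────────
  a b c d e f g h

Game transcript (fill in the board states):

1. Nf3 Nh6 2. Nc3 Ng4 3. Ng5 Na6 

  a b c d e f g h
  ─────────────────
8│♜ · ♝ ♛ ♚ ♝ · ♜│8
7│♟ ♟ ♟ ♟ ♟ ♟ ♟ ♟│7
6│♞ · · · · · · ·│6
5│· · · · · · ♘ ·│5
4│· · · · · · ♞ ·│4
3│· · ♘ · · · · ·│3
2│♙ ♙ ♙ ♙ ♙ ♙ ♙ ♙│2
1│♖ · ♗ ♕ ♔ ♗ · ♖│1
  ─────────────────
  a b c d e f g h

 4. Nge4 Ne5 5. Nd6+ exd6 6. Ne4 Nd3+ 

  a b c d e f g h
  ─────────────────
8│♜ · ♝ ♛ ♚ ♝ · ♜│8
7│♟ ♟ ♟ ♟ · ♟ ♟ ♟│7
6│♞ · · ♟ · · · ·│6
5│· · · · · · · ·│5
4│· · · · ♘ · · ·│4
3│· · · ♞ · · · ·│3
2│♙ ♙ ♙ ♙ ♙ ♙ ♙ ♙│2
1│♖ · ♗ ♕ ♔ ♗ · ♖│1
  ─────────────────
  a b c d e f g h

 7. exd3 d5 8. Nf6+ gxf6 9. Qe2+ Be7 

  a b c d e f g h
  ─────────────────
8│♜ · ♝ ♛ ♚ · · ♜│8
7│♟ ♟ ♟ ♟ ♝ ♟ · ♟│7
6│♞ · · · · ♟ · ·│6
5│· · · ♟ · · · ·│5
4│· · · · · · · ·│4
3│· · · ♙ · · · ·│3
2│♙ ♙ ♙ ♙ ♕ ♙ ♙ ♙│2
1│♖ · ♗ · ♔ ♗ · ♖│1
  ─────────────────
  a b c d e f g h

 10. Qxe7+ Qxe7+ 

  a b c d e f g h
  ─────────────────
8│♜ · ♝ · ♚ · · ♜│8
7│♟ ♟ ♟ ♟ ♛ ♟ · ♟│7
6│♞ · · · · ♟ · ·│6
5│· · · ♟ · · · ·│5
4│· · · · · · · ·│4
3│· · · ♙ · · · ·│3
2│♙ ♙ ♙ ♙ · ♙ ♙ ♙│2
1│♖ · ♗ · ♔ ♗ · ♖│1
  ─────────────────
  a b c d e f g h
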